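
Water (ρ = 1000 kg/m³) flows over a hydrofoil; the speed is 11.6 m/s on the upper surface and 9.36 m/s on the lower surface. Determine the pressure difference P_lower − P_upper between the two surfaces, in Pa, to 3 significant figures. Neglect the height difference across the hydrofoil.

ΔP ≈ 23500 Pa

Bernoulli (same height): P_lower − P_upper = ½ρ(v_upper² − v_lower²).
ΔP = ½·1000·(11.6² − 9.36²) = 23500 Pa.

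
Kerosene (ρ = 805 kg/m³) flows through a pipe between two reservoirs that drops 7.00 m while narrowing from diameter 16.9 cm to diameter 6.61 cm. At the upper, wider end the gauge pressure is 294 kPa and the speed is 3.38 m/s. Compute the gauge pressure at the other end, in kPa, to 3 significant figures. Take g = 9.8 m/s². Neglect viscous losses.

Mass conservation (A₁v₁ = A₂v₂) gives v₂ = 3.38 × 224/34.3 = 22.1 m/s.
Bernoulli: P₁ + ½ρv₁² + ρg h₁ = P₂ + ½ρv₂² + ρg h₂, so P₂ = P₁ + ½ρ(v₁² − v₂²) − ρg(h₂ − h₁).
P₂ = 294000 + ½·805·(3.38² − 22.1²) − 805·9.8·(−7.00) = 294000 + (-192000) − (-55200) = 157000 Pa.

P₂ ≈ 157 kPa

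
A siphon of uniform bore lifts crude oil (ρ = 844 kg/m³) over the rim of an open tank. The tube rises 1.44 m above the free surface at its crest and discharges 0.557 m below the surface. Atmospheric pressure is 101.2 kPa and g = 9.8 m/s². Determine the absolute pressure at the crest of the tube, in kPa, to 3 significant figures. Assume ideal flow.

P_top ≈ 84.7 kPa

The outlet speed comes from Torricelli: v = √(2g·0.557) = 3.30 m/s.
With constant cross-section the crest speed equals v; applying Bernoulli from the surface up to the crest, P_top = P_atm − ½ρv² − ρg·h_top.
P_top = 101200 − ½·844·3.30² − 844·9.8·1.44 = 84700 Pa.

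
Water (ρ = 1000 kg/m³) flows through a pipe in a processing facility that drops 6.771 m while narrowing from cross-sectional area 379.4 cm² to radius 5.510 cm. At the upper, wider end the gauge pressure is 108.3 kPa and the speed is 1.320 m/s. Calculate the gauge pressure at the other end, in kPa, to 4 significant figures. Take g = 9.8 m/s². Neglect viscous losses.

P₂ ≈ 161.7 kPa

The volume flow rate is constant, so v₂ = (A₁/A₂)v₁ = (379.4/95.38)·1.320 = 5.251 m/s.
Bernoulli: P₁ + ½ρv₁² + ρg h₁ = P₂ + ½ρv₂² + ρg h₂, so P₂ = P₁ + ½ρ(v₁² − v₂²) − ρg(h₂ − h₁).
P₂ = 108300 + ½·1000·(1.320² − 5.251²) − 1000·9.8·(−6.771) = 108300 + (-12910) − (-66360) = 161700 Pa.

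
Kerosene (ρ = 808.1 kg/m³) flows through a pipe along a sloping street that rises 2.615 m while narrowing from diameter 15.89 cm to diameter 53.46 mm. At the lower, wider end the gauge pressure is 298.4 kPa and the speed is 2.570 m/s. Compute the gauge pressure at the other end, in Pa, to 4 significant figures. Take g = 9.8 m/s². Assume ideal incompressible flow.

The volume flow rate is constant, so v₂ = (A₁/A₂)v₁ = (198.3/22.45)·2.570 = 22.71 m/s.
Bernoulli: P₁ + ½ρv₁² + ρg h₁ = P₂ + ½ρv₂² + ρg h₂, so P₂ = P₁ + ½ρ(v₁² − v₂²) − ρg(h₂ − h₁).
P₂ = 298400 + ½·808.1·(2.570² − 22.71²) − 808.1·9.8·(+2.615) = 298400 + (-205600) − (20710) = 72060 Pa.

P₂ = 72060 Pa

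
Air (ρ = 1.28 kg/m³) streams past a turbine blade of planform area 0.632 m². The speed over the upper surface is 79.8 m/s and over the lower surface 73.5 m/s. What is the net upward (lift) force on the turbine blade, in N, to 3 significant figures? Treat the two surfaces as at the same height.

F ≈ 391 N

The faster flow above has the lower pressure; Bernoulli (same height) gives ΔP = ½ρ(v_up² − v_low²).
ΔP = ½·1.28·(79.8² − 73.5²) = 618 Pa.
Lift = ΔP · A = 618 × 0.632 = 391 N.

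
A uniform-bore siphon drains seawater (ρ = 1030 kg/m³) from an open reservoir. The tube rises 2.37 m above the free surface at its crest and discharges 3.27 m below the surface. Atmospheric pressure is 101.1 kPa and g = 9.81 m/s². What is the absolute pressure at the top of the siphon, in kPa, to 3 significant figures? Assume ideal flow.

P_top ≈ 44.1 kPa

Bernoulli surface→outlet gives ½v² = g·h_out, so v = √(2·9.81·3.27) = 8.01 m/s.
The bore is uniform, so the speed at the crest is the same v. Bernoulli surface→crest: P_atm = P_top + ½ρv² + ρg·h_top.
P_top = 101100 − ½·1030·8.01² − 1030·9.81·2.37 = 44100 Pa.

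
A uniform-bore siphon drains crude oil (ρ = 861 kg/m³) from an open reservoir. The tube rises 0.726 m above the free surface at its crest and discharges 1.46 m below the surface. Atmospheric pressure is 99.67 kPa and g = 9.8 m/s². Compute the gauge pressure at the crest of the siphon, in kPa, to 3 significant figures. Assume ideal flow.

P_gauge = -18.4 kPa

From the surface to the outlet (both open to atmosphere, surface at rest): v = √(2g·h_out) = √(2·9.8·1.46) = 5.35 m/s.
With constant cross-section the crest speed equals v; applying Bernoulli from the surface up to the crest, P_top = P_atm − ½ρv² − ρg·h_top.
P_top = 99670 − ½·861·5.35² − 861·9.8·0.726 = 81200 Pa. So P_gauge = P_top − P_atm = -18400 Pa.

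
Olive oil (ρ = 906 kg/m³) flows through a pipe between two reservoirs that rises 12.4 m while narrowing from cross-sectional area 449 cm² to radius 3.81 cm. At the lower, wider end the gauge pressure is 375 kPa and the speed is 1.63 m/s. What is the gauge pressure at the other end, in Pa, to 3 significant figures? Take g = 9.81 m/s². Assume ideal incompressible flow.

P₂ = 149000 Pa

Mass conservation (A₁v₁ = A₂v₂) gives v₂ = 1.63 × 449/45.6 = 16.0 m/s.
Energy conservation along the streamline gives P₂ = P₁ − ½ρ(v₂² − v₁²) − ρg(h₂ − h₁).
P₂ = 375000 + ½·906·(1.63² − 16.0²) − 906·9.81·(+12.4) = 375000 + (-115000) − (110000) = 149000 Pa.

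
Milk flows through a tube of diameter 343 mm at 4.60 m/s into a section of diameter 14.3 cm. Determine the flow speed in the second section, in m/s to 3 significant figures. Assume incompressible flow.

The volume flow rate is constant, so v₂ = (A₁/A₂)v₁ = (924/161)·4.60 = 26.5 m/s.

v₂ ≈ 26.5 m/s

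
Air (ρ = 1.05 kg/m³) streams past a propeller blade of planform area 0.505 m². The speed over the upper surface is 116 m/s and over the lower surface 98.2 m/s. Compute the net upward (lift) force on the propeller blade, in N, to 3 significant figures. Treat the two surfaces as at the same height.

The faster flow above has the lower pressure; Bernoulli (same height) gives ΔP = ½ρ(v_up² − v_low²).
ΔP = ½·1.05·(116² − 98.2²) = 2000 Pa.
Lift = ΔP · A = 2000 × 0.505 = 1010 N.

F ≈ 1010 N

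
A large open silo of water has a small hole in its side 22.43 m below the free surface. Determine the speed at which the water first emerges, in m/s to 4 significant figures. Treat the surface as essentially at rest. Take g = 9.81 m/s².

v = 20.98 m/s

Torricelli's result v = √(2gh) gives v = √(2·9.81·22.43) = 20.98 m/s.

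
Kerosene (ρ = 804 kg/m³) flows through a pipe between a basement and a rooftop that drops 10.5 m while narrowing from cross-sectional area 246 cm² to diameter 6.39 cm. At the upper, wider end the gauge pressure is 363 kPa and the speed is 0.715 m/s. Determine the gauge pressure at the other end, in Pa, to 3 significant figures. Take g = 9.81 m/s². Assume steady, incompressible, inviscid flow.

Mass conservation (A₁v₁ = A₂v₂) gives v₂ = 0.715 × 246/32.1 = 5.48 m/s.
Energy conservation along the streamline gives P₂ = P₁ − ½ρ(v₂² − v₁²) − ρg(h₂ − h₁).
P₂ = 363000 + ½·804·(0.715² − 5.48²) − 804·9.81·(−10.5) = 363000 + (-11900) − (-82800) = 434000 Pa.

P₂ = 434000 Pa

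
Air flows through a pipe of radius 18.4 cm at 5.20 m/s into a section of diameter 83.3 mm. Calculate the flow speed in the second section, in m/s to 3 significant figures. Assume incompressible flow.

By continuity, v₂ = v₁·A₁/A₂ = 5.20·(1060/54.5) = 101 m/s.

v₂ ≈ 101 m/s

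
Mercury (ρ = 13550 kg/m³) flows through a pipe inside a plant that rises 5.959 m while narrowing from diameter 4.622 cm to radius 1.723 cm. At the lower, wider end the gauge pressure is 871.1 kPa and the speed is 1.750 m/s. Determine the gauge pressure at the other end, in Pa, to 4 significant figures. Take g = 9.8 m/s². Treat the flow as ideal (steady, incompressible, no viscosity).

The volume flow rate is constant, so v₂ = (A₁/A₂)v₁ = (16.78/9.327)·1.750 = 3.148 m/s.
Bernoulli: P₁ + ½ρv₁² + ρg h₁ = P₂ + ½ρv₂² + ρg h₂, so P₂ = P₁ + ½ρ(v₁² − v₂²) − ρg(h₂ − h₁).
P₂ = 871100 + ½·13550·(1.750² − 3.148²) − 13550·9.8·(+5.959) = 871100 + (-46400) − (791300) = 33400 Pa.

P₂ ≈ 33400 Pa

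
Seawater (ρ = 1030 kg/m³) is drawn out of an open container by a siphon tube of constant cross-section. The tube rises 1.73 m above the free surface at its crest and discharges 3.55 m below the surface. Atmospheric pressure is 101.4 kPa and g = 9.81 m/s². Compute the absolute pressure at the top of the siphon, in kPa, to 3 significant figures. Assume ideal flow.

Bernoulli surface→outlet gives ½v² = g·h_out, so v = √(2·9.81·3.55) = 8.35 m/s.
Continuity keeps v the same throughout the tube; from surface to crest, P_atm + 0 = P_top + ½ρv² + ρg·h_top.
P_top = 101400 − ½·1030·8.35² − 1030·9.81·1.73 = 48000 Pa.

P_top ≈ 48.0 kPa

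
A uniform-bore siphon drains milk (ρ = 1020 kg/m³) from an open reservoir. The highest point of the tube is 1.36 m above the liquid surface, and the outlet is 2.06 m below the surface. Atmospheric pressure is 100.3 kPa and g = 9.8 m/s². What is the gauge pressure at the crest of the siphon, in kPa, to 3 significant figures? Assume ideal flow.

P_gauge ≈ -34.2 kPa

From the surface to the outlet (both open to atmosphere, surface at rest): v = √(2g·h_out) = √(2·9.8·2.06) = 6.35 m/s.
The bore is uniform, so the speed at the crest is the same v. Bernoulli surface→crest: P_atm = P_top + ½ρv² + ρg·h_top.
P_top = 100300 − ½·1020·6.35² − 1020·9.8·1.36 = 66100 Pa. So P_gauge = P_top − P_atm = -34200 Pa.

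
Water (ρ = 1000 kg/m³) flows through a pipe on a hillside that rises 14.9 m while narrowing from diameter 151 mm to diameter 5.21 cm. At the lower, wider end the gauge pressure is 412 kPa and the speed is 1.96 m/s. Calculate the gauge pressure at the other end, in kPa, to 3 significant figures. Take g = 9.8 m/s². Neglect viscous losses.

By continuity, v₂ = v₁·A₁/A₂ = 1.96·(179/21.3) = 16.5 m/s.
Bernoulli: P₁ + ½ρv₁² + ρg h₁ = P₂ + ½ρv₂² + ρg h₂, so P₂ = P₁ + ½ρ(v₁² − v₂²) − ρg(h₂ − h₁).
P₂ = 412000 + ½·1000·(1.96² − 16.5²) − 1000·9.8·(+14.9) = 412000 + (-134000) − (146000) = 132000 Pa.

P₂ ≈ 132 kPa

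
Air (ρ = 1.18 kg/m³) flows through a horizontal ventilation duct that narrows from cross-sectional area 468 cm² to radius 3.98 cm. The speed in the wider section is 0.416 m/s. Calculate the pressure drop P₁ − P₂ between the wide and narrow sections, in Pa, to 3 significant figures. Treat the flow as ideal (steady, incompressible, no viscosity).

The volume flow rate is constant, so v₂ = (A₁/A₂)v₁ = (468/49.8)·0.416 = 3.91 m/s.
Bernoulli (h₁ = h₂): P₁ − P₂ = ½ρ(v₂² − v₁²).
P₁ − P₂ = ½·1.18·(3.91² − 0.416²) = ½·1.18·15.1 = 8.93 Pa.

ΔP ≈ 8.93 Pa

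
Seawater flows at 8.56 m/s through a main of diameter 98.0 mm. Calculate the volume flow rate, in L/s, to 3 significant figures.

Q ≈ 64.6 L/s

Q = A·v = 0.00754 m² × 8.56 m/s = 0.0646 m³/s.
Converting: 0.0646 m³/s × 1000 = 64.6 L/s.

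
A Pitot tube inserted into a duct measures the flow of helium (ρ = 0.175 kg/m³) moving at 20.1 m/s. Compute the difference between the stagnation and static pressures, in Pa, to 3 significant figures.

35.4 Pa

At the stagnation point the flow is brought to rest, so Bernoulli gives P_stag − P_static = ½ρv².
ΔP = ½·0.175·20.1² = 35.4 Pa.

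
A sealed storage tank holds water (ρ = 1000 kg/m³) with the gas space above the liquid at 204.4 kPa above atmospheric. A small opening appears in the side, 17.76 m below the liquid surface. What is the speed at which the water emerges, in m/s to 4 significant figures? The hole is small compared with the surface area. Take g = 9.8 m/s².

27.51 m/s

Take point 1 at the surface (v₁ ≈ 0) and point 2 at the hole (at atmospheric pressure). Bernoulli: P₁ + ρg h = P_atm + ½ρv₂².
With P₁ − P_atm = 204400 Pa, v₂ = √(2gh + 2ΔP/ρ) = √(2·9.8·17.76 + 2·204400/1000) = 27.51 m/s.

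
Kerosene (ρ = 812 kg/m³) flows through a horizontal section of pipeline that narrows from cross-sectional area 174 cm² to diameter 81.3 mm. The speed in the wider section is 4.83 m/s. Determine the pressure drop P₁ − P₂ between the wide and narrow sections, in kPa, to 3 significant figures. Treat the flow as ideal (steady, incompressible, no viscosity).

ΔP = 96.9 kPa

By continuity, v₂ = v₁·A₁/A₂ = 4.83·(174/51.9) = 16.2 m/s.
With no height change, Bernoulli's equation is P₁ + ½ρv₁² = P₂ + ½ρv₂².
P₁ − P₂ = ½·812·(16.2² − 4.83²) = ½·812·239 = 96900 Pa.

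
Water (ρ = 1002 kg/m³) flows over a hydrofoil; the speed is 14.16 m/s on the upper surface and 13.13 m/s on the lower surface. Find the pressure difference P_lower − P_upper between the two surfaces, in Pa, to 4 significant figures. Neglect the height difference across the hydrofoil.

With negligible Δh, P + ½ρv² is constant, so P_low − P_up = ½ρ(v_up² − v_low²).
ΔP = ½·1002·(14.16² − 13.13²) = 14080 Pa.

14080 Pa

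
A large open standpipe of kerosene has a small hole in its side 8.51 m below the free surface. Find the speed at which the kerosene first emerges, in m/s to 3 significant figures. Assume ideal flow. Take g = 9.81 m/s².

12.9 m/s

Bernoulli from surface to hole (P equal, v_surface ≈ 0): v = √(2gh) = √(2×9.81×8.51) = 12.9 m/s.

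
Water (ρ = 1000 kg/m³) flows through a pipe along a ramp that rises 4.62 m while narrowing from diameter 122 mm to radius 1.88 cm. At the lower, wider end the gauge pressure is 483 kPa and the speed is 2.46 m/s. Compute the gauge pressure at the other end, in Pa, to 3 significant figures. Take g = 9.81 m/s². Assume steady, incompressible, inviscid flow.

By continuity, v₂ = v₁·A₁/A₂ = 2.46·(117/11.1) = 25.9 m/s.
Bernoulli: P₁ + ½ρv₁² + ρg h₁ = P₂ + ½ρv₂² + ρg h₂, so P₂ = P₁ + ½ρ(v₁² − v₂²) − ρg(h₂ − h₁).
P₂ = 483000 + ½·1000·(2.46² − 25.9²) − 1000·9.81·(+4.62) = 483000 + (-332000) − (45300) = 105000 Pa.

P₂ ≈ 105000 Pa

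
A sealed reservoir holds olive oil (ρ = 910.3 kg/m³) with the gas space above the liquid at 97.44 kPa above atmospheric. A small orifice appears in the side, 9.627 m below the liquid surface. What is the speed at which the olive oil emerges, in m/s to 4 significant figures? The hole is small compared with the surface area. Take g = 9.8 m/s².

Take point 1 at the surface (v₁ ≈ 0) and point 2 at the hole (at atmospheric pressure). Bernoulli: P₁ + ρg h = P_atm + ½ρv₂².
With P₁ − P_atm = 97440 Pa, v₂ = √(2gh + 2ΔP/ρ) = √(2·9.8·9.627 + 2·97440/910.3) = 20.07 m/s.

20.07 m/s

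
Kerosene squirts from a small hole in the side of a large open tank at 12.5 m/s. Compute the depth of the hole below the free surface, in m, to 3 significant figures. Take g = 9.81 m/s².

h ≈ 7.96 m

Inverting v = √(2gh) gives h = v² / 2g.
h = 12.5²/(2·9.81) = 156/19.62 = 7.96 m.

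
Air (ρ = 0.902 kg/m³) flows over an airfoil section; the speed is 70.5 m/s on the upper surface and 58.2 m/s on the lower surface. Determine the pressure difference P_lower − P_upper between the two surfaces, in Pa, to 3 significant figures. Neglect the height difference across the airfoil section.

Bernoulli (same height): P_lower − P_upper = ½ρ(v_upper² − v_lower²).
ΔP = ½·0.902·(70.5² − 58.2²) = 714 Pa.

ΔP = 714 Pa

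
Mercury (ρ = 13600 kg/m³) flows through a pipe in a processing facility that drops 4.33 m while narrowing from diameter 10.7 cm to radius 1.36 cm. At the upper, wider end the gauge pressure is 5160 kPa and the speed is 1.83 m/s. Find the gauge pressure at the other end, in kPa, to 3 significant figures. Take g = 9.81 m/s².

By continuity, v₂ = v₁·A₁/A₂ = 1.83·(89.9/5.81) = 28.3 m/s.
Bernoulli: P₁ + ½ρv₁² + ρg h₁ = P₂ + ½ρv₂² + ρg h₂, so P₂ = P₁ + ½ρ(v₁² − v₂²) − ρg(h₂ − h₁).
P₂ = 5160000 + ½·13600·(1.83² − 28.3²) − 13600·9.81·(−4.33) = 5160000 + (-5430000) − (-578000) = 307000 Pa.

P₂ ≈ 307 kPa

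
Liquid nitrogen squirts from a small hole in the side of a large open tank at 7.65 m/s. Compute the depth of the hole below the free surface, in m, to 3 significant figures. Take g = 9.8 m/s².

h = 2.99 m

Inverting v = √(2gh) gives h = v² / 2g.
h = 7.65²/(2·9.8) = 58.5/19.60 = 2.99 m.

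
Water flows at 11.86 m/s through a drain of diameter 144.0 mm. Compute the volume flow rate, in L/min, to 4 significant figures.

Q = A·v = 0.01629 m² × 11.86 m/s = 0.1932 m³/s.
Converting: 0.1932 m³/s × 60000 = 11590 L/min.

Q ≈ 11590 L/min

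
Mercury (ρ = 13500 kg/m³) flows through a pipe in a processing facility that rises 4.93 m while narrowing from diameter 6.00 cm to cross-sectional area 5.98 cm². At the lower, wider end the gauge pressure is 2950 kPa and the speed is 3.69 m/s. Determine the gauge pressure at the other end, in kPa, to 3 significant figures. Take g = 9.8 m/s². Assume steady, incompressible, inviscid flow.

P₂ ≈ 335 kPa

Mass conservation (A₁v₁ = A₂v₂) gives v₂ = 3.69 × 28.3/5.98 = 17.4 m/s.
Energy conservation along the streamline gives P₂ = P₁ − ½ρ(v₂² − v₁²) − ρg(h₂ − h₁).
P₂ = 2950000 + ½·13500·(3.69² − 17.4²) − 13500·9.8·(+4.93) = 2950000 + (-1960000) − (652000) = 335000 Pa.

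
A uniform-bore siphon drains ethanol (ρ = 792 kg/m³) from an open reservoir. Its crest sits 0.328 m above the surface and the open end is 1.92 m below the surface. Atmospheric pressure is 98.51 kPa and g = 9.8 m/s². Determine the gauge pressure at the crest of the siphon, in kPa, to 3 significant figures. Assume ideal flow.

The outlet speed comes from Torricelli: v = √(2g·1.92) = 6.13 m/s.
The bore is uniform, so the speed at the crest is the same v. Bernoulli surface→crest: P_atm = P_top + ½ρv² + ρg·h_top.
P_top = 98510 − ½·792·6.13² − 792·9.8·0.328 = 81100 Pa. So P_gauge = P_top − P_atm = -17400 Pa.

P_gauge ≈ -17.4 kPa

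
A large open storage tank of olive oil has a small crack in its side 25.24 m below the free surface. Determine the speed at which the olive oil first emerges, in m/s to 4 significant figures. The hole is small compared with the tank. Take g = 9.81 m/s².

Torricelli's result v = √(2gh) gives v = √(2·9.81·25.24) = 22.25 m/s.

v ≈ 22.25 m/s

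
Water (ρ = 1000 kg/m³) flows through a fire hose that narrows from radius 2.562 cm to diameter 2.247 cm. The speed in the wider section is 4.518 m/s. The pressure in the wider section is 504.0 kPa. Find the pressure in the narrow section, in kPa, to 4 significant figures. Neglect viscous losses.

238.2 kPa

Mass conservation (A₁v₁ = A₂v₂) gives v₂ = 4.518 × 20.62/3.965 = 23.49 m/s.
Bernoulli (h₁ = h₂): P₁ − P₂ = ½ρ(v₂² − v₁²).
P₂ = P₁ − ½ρ(v₂² − v₁²) = 504000 − ½·1000·(23.49² − 4.518²) = 504000 − 265800 = 238200 Pa.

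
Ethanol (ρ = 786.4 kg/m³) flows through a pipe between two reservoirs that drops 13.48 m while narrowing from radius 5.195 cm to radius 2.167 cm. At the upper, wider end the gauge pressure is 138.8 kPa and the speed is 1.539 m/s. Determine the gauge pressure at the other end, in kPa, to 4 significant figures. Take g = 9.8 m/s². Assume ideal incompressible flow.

212.9 kPa

The volume flow rate is constant, so v₂ = (A₁/A₂)v₁ = (84.79/14.75)·1.539 = 8.845 m/s.
Applying Bernoulli between the two ends and solving for P₂: P₂ = P₁ + ½ρ(v₁² − v₂²) − ρgΔh.
P₂ = 138800 + ½·786.4·(1.539² − 8.845²) − 786.4·9.8·(−13.48) = 138800 + (-29830) − (-103900) = 212900 Pa.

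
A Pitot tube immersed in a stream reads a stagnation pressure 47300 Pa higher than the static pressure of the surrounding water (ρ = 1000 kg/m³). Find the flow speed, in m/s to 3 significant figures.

The dynamic pressure equals the rise in static pressure at the stagnation point: ΔP = ½ρv².
v = √(2ΔP/ρ) = √(2·47300/1000) = 9.73 m/s.

v ≈ 9.73 m/s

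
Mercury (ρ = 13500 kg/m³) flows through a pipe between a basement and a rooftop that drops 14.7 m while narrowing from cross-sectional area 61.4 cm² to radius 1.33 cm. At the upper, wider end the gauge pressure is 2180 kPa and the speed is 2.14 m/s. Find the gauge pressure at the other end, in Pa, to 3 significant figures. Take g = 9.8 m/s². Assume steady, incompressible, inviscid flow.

Mass conservation (A₁v₁ = A₂v₂) gives v₂ = 2.14 × 61.4/5.56 = 23.6 m/s.
Bernoulli: P₁ + ½ρv₁² + ρg h₁ = P₂ + ½ρv₂² + ρg h₂, so P₂ = P₁ + ½ρ(v₁² − v₂²) − ρg(h₂ − h₁).
P₂ = 2180000 + ½·13500·(2.14² − 23.6²) − 13500·9.8·(−14.7) = 2180000 + (-3740000) − (-1940000) = 382000 Pa.

P₂ = 382000 Pa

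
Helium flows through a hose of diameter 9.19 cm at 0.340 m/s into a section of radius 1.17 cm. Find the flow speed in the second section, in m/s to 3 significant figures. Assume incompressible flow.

5.24 m/s

By continuity, v₂ = v₁·A₁/A₂ = 0.340·(66.3/4.30) = 5.24 m/s.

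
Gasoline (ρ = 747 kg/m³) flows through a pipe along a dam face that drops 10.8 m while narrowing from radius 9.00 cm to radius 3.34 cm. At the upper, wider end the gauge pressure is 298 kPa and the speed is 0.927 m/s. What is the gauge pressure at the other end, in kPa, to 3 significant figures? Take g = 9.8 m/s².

P₂ ≈ 360 kPa

Mass conservation (A₁v₁ = A₂v₂) gives v₂ = 0.927 × 254/35.0 = 6.73 m/s.
Applying Bernoulli between the two ends and solving for P₂: P₂ = P₁ + ½ρ(v₁² − v₂²) − ρgΔh.
P₂ = 298000 + ½·747·(0.927² − 6.73²) − 747·9.8·(−10.8) = 298000 + (-16600) − (-79100) = 360000 Pa.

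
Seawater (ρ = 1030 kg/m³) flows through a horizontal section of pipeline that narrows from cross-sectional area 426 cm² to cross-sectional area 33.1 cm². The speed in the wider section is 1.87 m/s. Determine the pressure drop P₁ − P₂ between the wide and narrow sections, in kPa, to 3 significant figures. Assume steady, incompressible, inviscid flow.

The volume flow rate is constant, so v₂ = (A₁/A₂)v₁ = (426/33.1)·1.87 = 24.1 m/s.
Along the horizontal streamline, P + ½ρv² is constant.
P₁ − P₂ = ½·1030·(24.1² − 1.87²) = ½·1030·576 = 296000 Pa.

ΔP = 296 kPa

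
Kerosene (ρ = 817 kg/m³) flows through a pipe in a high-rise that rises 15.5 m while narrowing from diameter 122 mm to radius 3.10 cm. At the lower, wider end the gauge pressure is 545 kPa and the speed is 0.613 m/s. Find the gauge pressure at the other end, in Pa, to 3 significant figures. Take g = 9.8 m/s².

The volume flow rate is constant, so v₂ = (A₁/A₂)v₁ = (117/30.2)·0.613 = 2.37 m/s.
Applying Bernoulli between the two ends and solving for P₂: P₂ = P₁ + ½ρ(v₁² − v₂²) − ρgΔh.
P₂ = 545000 + ½·817·(0.613² − 2.37²) − 817·9.8·(+15.5) = 545000 + (-2150) − (124000) = 419000 Pa.

P₂ ≈ 419000 Pa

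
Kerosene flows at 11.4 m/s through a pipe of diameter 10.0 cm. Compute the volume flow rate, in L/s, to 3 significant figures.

Q = A·v = 0.00785 m² × 11.4 m/s = 0.0895 m³/s.
Converting: 0.0895 m³/s × 1000 = 89.5 L/s.

Q ≈ 89.5 L/s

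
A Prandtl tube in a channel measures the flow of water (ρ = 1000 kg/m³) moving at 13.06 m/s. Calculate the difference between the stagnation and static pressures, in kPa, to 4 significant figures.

The dynamic pressure equals the rise in static pressure at the stagnation point: ΔP = ½ρv².
ΔP = ½·1000·13.06² = 85280 Pa.

ΔP = 85.28 kPa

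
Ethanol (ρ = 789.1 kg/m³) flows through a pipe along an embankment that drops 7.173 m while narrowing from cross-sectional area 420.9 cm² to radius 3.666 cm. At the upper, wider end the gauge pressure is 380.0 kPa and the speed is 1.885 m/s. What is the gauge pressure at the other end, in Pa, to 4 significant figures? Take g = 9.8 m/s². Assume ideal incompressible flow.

P₂ ≈ 297600 Pa

Continuity gives A₁v₁ = A₂v₂, so v₂ = (420.9 cm²)/(42.22 cm²) × 1.885 m/s = 18.79 m/s.
Energy conservation along the streamline gives P₂ = P₁ − ½ρ(v₂² − v₁²) − ρg(h₂ − h₁).
P₂ = 380000 + ½·789.1·(1.885² − 18.79²) − 789.1·9.8·(−7.173) = 380000 + (-137900) − (-55470) = 297600 Pa.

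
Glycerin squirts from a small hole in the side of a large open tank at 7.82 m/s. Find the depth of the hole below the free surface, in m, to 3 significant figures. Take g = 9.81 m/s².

Inverting v = √(2gh) gives h = v² / 2g.
h = 7.82²/(2·9.81) = 61.2/19.62 = 3.12 m.

h = 3.12 m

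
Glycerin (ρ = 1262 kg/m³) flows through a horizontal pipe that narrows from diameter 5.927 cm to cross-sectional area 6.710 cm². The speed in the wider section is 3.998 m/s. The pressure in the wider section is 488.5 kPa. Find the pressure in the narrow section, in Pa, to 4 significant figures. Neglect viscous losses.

Mass conservation (A₁v₁ = A₂v₂) gives v₂ = 3.998 × 27.59/6.710 = 16.44 m/s.
Bernoulli (h₁ = h₂): P₁ − P₂ = ½ρ(v₂² − v₁²).
P₂ = P₁ − ½ρ(v₂² − v₁²) = 488500 − ½·1262·(16.44² − 3.998²) = 488500 − 160400 = 328100 Pa.

P₂ = 328100 Pa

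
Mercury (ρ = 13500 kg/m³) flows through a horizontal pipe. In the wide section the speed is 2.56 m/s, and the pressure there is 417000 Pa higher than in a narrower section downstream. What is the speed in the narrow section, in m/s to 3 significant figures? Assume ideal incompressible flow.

Horizontal Bernoulli: P₁ + ½ρv₁² = P₂ + ½ρv₂², so v₂² = v₁² + 2(P₁ − P₂)/ρ.
v₂ = √(2.56² + 2·417000/13500) = √(6.55 + 61.8) = 8.27 m/s.

v₂ ≈ 8.27 m/s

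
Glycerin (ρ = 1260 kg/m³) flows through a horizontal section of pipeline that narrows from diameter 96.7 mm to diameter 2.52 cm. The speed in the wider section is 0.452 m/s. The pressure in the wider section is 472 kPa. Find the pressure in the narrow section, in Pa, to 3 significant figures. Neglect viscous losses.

444000 Pa

Continuity gives A₁v₁ = A₂v₂, so v₂ = (73.4 cm²)/(4.99 cm²) × 0.452 m/s = 6.66 m/s.
The pipe is horizontal, so Bernoulli reduces to P₁ + ½ρv₁² = P₂ + ½ρv₂².
P₂ = P₁ − ½ρ(v₂² − v₁²) = 472000 − ½·1260·(6.66² − 0.452²) = 472000 − 27800 = 444000 Pa.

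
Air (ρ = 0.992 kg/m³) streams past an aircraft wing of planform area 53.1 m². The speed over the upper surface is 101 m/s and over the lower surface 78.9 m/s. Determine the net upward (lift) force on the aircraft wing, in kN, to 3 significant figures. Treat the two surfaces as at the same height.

With equal heights on the two surfaces, Bernoulli gives P_lower − P_upper = ½ρ(v_upper² − v_lower²).
ΔP = ½·0.992·(101² − 78.9²) = 1970 Pa.
Lift = ΔP · A = 1970 × 53.1 = 105000 N.

F = 105 kN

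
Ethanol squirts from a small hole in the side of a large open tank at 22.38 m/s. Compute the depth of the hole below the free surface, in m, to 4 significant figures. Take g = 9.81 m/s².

Inverting v = √(2gh) gives h = v² / 2g.
h = 22.38²/(2·9.81) = 500.9/19.62 = 25.53 m.

25.53 m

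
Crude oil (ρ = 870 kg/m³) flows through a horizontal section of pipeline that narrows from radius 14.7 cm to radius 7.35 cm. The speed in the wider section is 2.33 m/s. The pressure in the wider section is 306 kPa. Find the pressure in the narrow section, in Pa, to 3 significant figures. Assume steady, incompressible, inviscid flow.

271000 Pa

Continuity gives A₁v₁ = A₂v₂, so v₂ = (679 cm²)/(170 cm²) × 2.33 m/s = 9.32 m/s.
With no height change, Bernoulli's equation is P₁ + ½ρv₁² = P₂ + ½ρv₂².
P₂ = P₁ − ½ρ(v₂² − v₁²) = 306000 − ½·870·(9.32² − 2.33²) = 306000 − 35400 = 271000 Pa.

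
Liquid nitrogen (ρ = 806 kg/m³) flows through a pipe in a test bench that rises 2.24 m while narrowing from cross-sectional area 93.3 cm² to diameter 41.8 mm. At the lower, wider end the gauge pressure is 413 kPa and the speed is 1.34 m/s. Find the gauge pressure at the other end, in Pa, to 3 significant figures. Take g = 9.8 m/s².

P₂ ≈ 363000 Pa

Mass conservation (A₁v₁ = A₂v₂) gives v₂ = 1.34 × 93.3/13.7 = 9.11 m/s.
Applying Bernoulli between the two ends and solving for P₂: P₂ = P₁ + ½ρ(v₁² − v₂²) − ρgΔh.
P₂ = 413000 + ½·806·(1.34² − 9.11²) − 806·9.8·(+2.24) = 413000 + (-32700) − (17700) = 363000 Pa.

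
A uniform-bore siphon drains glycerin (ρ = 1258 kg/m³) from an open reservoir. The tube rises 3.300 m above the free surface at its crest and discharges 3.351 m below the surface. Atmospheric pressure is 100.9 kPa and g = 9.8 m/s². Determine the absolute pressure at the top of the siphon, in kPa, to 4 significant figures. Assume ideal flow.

From the surface to the outlet (both open to atmosphere, surface at rest): v = √(2g·h_out) = √(2·9.8·3.351) = 8.104 m/s.
The bore is uniform, so the speed at the crest is the same v. Bernoulli surface→crest: P_atm = P_top + ½ρv² + ρg·h_top.
P_top = 100900 − ½·1258·8.104² − 1258·9.8·3.300 = 18900 Pa.

18.90 kPa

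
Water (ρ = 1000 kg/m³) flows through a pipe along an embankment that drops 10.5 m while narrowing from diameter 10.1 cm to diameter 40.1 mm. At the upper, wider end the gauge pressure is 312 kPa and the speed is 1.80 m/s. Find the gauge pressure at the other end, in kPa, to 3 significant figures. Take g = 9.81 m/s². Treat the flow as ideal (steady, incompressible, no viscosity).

351 kPa

Continuity gives A₁v₁ = A₂v₂, so v₂ = (80.1 cm²)/(12.6 cm²) × 1.80 m/s = 11.4 m/s.
Bernoulli: P₁ + ½ρv₁² + ρg h₁ = P₂ + ½ρv₂² + ρg h₂, so P₂ = P₁ + ½ρ(v₁² − v₂²) − ρg(h₂ − h₁).
P₂ = 312000 + ½·1000·(1.80² − 11.4²) − 1000·9.81·(−10.5) = 312000 + (-63600) − (-103000) = 351000 Pa.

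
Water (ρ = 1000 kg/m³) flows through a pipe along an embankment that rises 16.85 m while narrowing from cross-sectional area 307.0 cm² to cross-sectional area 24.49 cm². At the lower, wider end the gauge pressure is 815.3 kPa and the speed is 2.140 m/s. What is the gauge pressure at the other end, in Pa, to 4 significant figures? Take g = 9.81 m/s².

By continuity, v₂ = v₁·A₁/A₂ = 2.140·(307.0/24.49) = 26.83 m/s.
Applying Bernoulli between the two ends and solving for P₂: P₂ = P₁ + ½ρ(v₁² − v₂²) − ρgΔh.
P₂ = 815300 + ½·1000·(2.140² − 26.83²) − 1000·9.81·(+16.85) = 815300 + (-357500) − (165300) = 292500 Pa.

292500 Pa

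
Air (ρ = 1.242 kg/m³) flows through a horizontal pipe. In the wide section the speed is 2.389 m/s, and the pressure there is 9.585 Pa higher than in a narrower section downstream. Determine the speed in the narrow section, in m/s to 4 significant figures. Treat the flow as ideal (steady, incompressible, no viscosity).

Horizontal Bernoulli: P₁ + ½ρv₁² = P₂ + ½ρv₂², so v₂² = v₁² + 2(P₁ − P₂)/ρ.
v₂ = √(2.389² + 2·9.585/1.242) = √(5.707 + 15.43) = 4.598 m/s.

v₂ ≈ 4.598 m/s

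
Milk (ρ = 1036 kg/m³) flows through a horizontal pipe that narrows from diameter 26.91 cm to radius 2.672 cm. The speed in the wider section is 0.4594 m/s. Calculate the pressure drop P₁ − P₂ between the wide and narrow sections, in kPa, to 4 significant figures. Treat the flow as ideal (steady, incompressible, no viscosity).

By continuity, v₂ = v₁·A₁/A₂ = 0.4594·(568.7/22.43) = 11.65 m/s.
The pipe is horizontal, so Bernoulli reduces to P₁ + ½ρv₁² = P₂ + ½ρv₂².
P₁ − P₂ = ½·1036·(11.65² − 0.4594²) = ½·1036·135.5 = 70180 Pa.

ΔP = 70.18 kPa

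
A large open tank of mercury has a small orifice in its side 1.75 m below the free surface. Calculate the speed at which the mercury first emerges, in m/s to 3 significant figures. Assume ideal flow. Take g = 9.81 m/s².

Bernoulli from surface to hole (P equal, v_surface ≈ 0): v = √(2gh) = √(2×9.81×1.75) = 5.86 m/s.

v = 5.86 m/s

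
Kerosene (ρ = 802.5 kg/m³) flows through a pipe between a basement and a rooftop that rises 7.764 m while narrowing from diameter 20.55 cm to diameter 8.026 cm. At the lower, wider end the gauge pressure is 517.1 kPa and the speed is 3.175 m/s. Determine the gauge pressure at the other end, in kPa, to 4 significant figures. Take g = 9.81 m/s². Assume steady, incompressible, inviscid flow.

By continuity, v₂ = v₁·A₁/A₂ = 3.175·(331.7/50.59) = 20.81 m/s.
Energy conservation along the streamline gives P₂ = P₁ − ½ρ(v₂² − v₁²) − ρg(h₂ − h₁).
P₂ = 517100 + ½·802.5·(3.175² − 20.81²) − 802.5·9.81·(+7.764) = 517100 + (-169800) − (61120) = 286200 Pa.

P₂ ≈ 286.2 kPa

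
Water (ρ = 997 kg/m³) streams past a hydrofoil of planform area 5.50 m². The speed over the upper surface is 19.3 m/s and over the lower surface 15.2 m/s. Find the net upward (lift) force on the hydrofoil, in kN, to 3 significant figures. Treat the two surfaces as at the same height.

388 kN

The faster flow above has the lower pressure; Bernoulli (same height) gives ΔP = ½ρ(v_up² − v_low²).
ΔP = ½·997·(19.3² − 15.2²) = 70500 Pa.
Lift = ΔP · A = 70500 × 5.50 = 388000 N.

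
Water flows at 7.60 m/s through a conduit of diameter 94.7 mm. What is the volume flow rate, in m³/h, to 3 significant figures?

193 m³/h

Q = A·v = 0.00704 m² × 7.60 m/s = 0.0535 m³/s.
Converting: 0.0535 m³/s × 3600 = 193 m³/h.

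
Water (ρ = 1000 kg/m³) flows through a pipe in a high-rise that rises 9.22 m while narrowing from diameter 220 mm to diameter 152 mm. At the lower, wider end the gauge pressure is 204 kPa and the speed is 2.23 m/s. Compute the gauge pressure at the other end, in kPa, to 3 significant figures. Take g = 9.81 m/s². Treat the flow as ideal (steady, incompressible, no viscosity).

Continuity gives A₁v₁ = A₂v₂, so v₂ = (380 cm²)/(181 cm²) × 2.23 m/s = 4.67 m/s.
Applying Bernoulli between the two ends and solving for P₂: P₂ = P₁ + ½ρ(v₁² − v₂²) − ρgΔh.
P₂ = 204000 + ½·1000·(2.23² − 4.67²) − 1000·9.81·(+9.22) = 204000 + (-8430) − (90400) = 105000 Pa.

P₂ ≈ 105 kPa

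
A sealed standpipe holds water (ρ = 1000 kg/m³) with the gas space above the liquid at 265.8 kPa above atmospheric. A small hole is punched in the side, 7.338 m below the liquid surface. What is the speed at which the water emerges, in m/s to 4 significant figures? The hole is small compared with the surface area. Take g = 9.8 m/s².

v ≈ 25.99 m/s

Take point 1 at the surface (v₁ ≈ 0) and point 2 at the hole (at atmospheric pressure). Bernoulli: P₁ + ρg h = P_atm + ½ρv₂².
With P₁ − P_atm = 265800 Pa, v₂ = √(2gh + 2ΔP/ρ) = √(2·9.8·7.338 + 2·265800/1000) = 25.99 m/s.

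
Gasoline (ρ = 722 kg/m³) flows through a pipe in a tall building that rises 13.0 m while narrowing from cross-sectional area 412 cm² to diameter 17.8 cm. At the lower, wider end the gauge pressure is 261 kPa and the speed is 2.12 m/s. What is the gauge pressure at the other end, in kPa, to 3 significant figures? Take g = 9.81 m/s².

P₂ ≈ 166 kPa

By continuity, v₂ = v₁·A₁/A₂ = 2.12·(412/249) = 3.51 m/s.
Applying Bernoulli between the two ends and solving for P₂: P₂ = P₁ + ½ρ(v₁² − v₂²) − ρgΔh.
P₂ = 261000 + ½·722·(2.12² − 3.51²) − 722·9.81·(+13.0) = 261000 + (-2820) − (92100) = 166000 Pa.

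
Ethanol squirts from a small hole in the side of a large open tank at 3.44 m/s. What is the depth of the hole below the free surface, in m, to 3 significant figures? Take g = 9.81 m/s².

h ≈ 0.603 m

For a small hole in a large open tank, ½v² = gh, giving h = v²/(2g).
h = 3.44²/(2·9.81) = 11.8/19.62 = 0.603 m.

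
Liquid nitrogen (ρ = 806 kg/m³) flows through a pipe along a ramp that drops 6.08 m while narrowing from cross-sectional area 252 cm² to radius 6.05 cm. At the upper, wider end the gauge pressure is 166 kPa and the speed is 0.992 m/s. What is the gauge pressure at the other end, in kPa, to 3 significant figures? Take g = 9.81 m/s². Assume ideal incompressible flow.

P₂ = 213 kPa

The volume flow rate is constant, so v₂ = (A₁/A₂)v₁ = (252/115)·0.992 = 2.17 m/s.
Bernoulli: P₁ + ½ρv₁² + ρg h₁ = P₂ + ½ρv₂² + ρg h₂, so P₂ = P₁ + ½ρ(v₁² − v₂²) − ρg(h₂ − h₁).
P₂ = 166000 + ½·806·(0.992² − 2.17²) − 806·9.81·(−6.08) = 166000 + (-1510) − (-48100) = 213000 Pa.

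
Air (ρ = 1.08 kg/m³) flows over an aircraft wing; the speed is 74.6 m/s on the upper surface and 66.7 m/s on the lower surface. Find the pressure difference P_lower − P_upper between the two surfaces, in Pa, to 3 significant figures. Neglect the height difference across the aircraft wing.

ΔP ≈ 603 Pa

With negligible Δh, P + ½ρv² is constant, so P_low − P_up = ½ρ(v_up² − v_low²).
ΔP = ½·1.08·(74.6² − 66.7²) = 603 Pa.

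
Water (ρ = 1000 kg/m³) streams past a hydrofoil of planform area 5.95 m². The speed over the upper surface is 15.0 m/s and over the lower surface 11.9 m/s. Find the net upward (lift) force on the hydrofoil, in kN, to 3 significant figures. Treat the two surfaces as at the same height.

The faster flow above has the lower pressure; Bernoulli (same height) gives ΔP = ½ρ(v_up² − v_low²).
ΔP = ½·1000·(15.0² − 11.9²) = 41700 Pa.
Lift = ΔP · A = 41700 × 5.95 = 248000 N.

F ≈ 248 kN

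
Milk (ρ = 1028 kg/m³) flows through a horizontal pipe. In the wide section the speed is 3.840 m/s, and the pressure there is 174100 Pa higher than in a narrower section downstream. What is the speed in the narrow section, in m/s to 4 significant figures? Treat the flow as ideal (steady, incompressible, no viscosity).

Horizontal Bernoulli: P₁ + ½ρv₁² = P₂ + ½ρv₂², so v₂² = v₁² + 2(P₁ − P₂)/ρ.
v₂ = √(3.840² + 2·174100/1028) = √(14.75 + 338.7) = 18.80 m/s.

v₂ ≈ 18.80 m/s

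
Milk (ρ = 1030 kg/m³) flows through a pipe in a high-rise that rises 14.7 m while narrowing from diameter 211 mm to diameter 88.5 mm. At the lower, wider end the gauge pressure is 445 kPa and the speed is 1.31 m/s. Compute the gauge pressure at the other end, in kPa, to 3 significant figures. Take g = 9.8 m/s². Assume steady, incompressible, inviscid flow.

P₂ ≈ 269 kPa

The volume flow rate is constant, so v₂ = (A₁/A₂)v₁ = (350/61.5)·1.31 = 7.45 m/s.
Applying Bernoulli between the two ends and solving for P₂: P₂ = P₁ + ½ρ(v₁² − v₂²) − ρgΔh.
P₂ = 445000 + ½·1030·(1.31² − 7.45²) − 1030·9.8·(+14.7) = 445000 + (-27700) − (148000) = 269000 Pa.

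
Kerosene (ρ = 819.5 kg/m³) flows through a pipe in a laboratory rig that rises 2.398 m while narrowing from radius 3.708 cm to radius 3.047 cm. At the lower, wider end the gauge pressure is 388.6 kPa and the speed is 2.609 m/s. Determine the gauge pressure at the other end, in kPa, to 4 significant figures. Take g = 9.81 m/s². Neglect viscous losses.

By continuity, v₂ = v₁·A₁/A₂ = 2.609·(43.19/29.17) = 3.864 m/s.
Bernoulli: P₁ + ½ρv₁² + ρg h₁ = P₂ + ½ρv₂² + ρg h₂, so P₂ = P₁ + ½ρ(v₁² − v₂²) − ρg(h₂ − h₁).
P₂ = 388600 + ½·819.5·(2.609² − 3.864²) − 819.5·9.81·(+2.398) = 388600 + (-3328) − (19280) = 366000 Pa.

366.0 kPa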